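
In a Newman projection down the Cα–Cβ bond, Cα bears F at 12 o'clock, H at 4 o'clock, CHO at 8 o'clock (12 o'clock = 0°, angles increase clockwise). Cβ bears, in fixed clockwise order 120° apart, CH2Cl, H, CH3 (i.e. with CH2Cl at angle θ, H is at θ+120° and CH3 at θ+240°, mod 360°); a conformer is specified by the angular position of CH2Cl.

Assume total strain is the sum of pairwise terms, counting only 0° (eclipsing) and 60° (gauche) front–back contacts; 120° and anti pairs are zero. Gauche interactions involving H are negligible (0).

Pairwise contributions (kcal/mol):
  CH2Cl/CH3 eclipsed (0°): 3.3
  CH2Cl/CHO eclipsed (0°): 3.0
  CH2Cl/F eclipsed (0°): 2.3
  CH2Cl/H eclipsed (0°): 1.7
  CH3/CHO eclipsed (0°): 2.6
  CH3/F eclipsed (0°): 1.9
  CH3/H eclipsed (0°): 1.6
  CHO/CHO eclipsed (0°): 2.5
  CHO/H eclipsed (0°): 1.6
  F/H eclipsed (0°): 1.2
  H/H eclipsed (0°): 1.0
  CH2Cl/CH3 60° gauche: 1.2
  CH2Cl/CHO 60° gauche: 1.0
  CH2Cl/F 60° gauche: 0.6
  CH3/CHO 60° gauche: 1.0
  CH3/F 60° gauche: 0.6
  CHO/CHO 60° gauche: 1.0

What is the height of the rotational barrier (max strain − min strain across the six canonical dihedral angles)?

4.3 kcal/mol

CH2Cl at 0° (eclipsed): F(0°)/CH2Cl(0°) eclipsed 2.3; H(120°)/H(120°) eclipsed 1.0; CHO(240°)/CH3(240°) eclipsed 2.6 → 5.9 kcal/mol.
CH2Cl at 60° (staggered): F(0°)/CH2Cl(60°) gauche 0.6; F(0°)/CH3(300°) gauche 0.6; CHO(240°)/CH3(300°) gauche 1.0 → 2.2 kcal/mol.
CH2Cl at 120° (eclipsed): F(0°)/CH3(0°) eclipsed 1.9; H(120°)/CH2Cl(120°) eclipsed 1.7; CHO(240°)/H(240°) eclipsed 1.6 → 5.2 kcal/mol.
CH2Cl at 180° (staggered): F(0°)/CH3(60°) gauche 0.6; CHO(240°)/CH2Cl(180°) gauche 1.0 → 1.6 kcal/mol.
CH2Cl at 240° (eclipsed): F(0°)/H(0°) eclipsed 1.2; H(120°)/CH3(120°) eclipsed 1.6; CHO(240°)/CH2Cl(240°) eclipsed 3.0 → 5.8 kcal/mol.
CH2Cl at 300° (staggered): F(0°)/CH2Cl(300°) gauche 0.6; CHO(240°)/CH2Cl(300°) gauche 1.0; CHO(240°)/CH3(180°) gauche 1.0 → 2.6 kcal/mol.
Max at 0° (5.9 kcal/mol), min at 180° (1.6 kcal/mol); barrier = 4.3 kcal/mol.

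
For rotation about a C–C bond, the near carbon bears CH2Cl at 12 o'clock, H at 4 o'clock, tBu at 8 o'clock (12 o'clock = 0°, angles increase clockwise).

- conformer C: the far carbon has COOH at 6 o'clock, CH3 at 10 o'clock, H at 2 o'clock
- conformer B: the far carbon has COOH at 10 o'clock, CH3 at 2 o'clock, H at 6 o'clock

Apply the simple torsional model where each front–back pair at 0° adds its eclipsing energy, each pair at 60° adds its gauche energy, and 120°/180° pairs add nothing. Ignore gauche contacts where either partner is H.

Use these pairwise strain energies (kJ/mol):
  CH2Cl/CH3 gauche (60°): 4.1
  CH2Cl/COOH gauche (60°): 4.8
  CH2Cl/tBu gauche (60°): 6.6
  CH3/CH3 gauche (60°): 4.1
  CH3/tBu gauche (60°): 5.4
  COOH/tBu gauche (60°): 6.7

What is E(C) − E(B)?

C is staggered. CH2Cl at 0° is gauche with CH3 at 300° (4.1); tBu at 240° is gauche with COOH at 180° (6.7); tBu at 240° is gauche with CH3 at 300° (5.4). Total 16.2 kJ/mol.
B is staggered. CH2Cl at 0° is gauche with COOH at 300° (4.8); CH2Cl at 0° is gauche with CH3 at 60° (4.1); tBu at 240° is gauche with COOH at 300° (6.7). Total 15.6 kJ/mol.
E(C) − E(B) = 16.2 − 15.6 = +0.6 kJ/mol.

+0.6 kJ/mol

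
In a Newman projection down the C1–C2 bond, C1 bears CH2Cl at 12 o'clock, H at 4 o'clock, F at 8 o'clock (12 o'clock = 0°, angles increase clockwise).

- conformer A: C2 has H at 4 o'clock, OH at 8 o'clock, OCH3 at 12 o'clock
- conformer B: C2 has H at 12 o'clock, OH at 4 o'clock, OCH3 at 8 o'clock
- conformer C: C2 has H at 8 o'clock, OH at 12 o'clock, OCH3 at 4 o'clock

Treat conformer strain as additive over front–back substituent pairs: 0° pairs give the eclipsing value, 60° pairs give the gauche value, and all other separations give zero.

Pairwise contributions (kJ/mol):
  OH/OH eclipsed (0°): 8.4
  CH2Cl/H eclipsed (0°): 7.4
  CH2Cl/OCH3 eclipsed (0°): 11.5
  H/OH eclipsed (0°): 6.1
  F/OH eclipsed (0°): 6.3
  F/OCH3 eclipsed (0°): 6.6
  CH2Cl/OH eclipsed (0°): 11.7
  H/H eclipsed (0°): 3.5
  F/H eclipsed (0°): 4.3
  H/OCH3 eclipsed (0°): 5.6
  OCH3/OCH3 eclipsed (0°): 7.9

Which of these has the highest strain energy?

A (eclipsed): CH2Cl(0°)/OCH3(0°) eclipsed 11.5; H(120°)/H(120°) eclipsed 3.5; F(240°)/OH(240°) eclipsed 6.3 → 21.3 kJ/mol.
B (eclipsed): CH2Cl(0°)/H(0°) eclipsed 7.4; H(120°)/OH(120°) eclipsed 6.1; F(240°)/OCH3(240°) eclipsed 6.6 → 20.1 kJ/mol.
C (eclipsed): CH2Cl(0°)/OH(0°) eclipsed 11.7; H(120°)/OCH3(120°) eclipsed 5.6; F(240°)/H(240°) eclipsed 4.3 → 21.6 kJ/mol.
C has the highest total (21.6 kJ/mol).

C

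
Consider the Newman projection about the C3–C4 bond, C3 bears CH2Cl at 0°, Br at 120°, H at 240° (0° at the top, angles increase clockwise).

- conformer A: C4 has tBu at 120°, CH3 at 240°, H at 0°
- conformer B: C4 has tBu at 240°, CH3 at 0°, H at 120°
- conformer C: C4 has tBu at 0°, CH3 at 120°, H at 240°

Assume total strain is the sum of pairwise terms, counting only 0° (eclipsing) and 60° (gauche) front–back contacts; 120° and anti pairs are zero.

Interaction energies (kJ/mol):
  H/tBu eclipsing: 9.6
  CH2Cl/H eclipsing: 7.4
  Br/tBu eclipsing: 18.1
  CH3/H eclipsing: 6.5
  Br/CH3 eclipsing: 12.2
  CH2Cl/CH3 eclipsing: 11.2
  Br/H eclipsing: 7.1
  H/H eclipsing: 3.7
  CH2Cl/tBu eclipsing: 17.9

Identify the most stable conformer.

A is eclipsed. CH2Cl at 0° is eclipsed with H at 0° (7.4); Br at 120° is eclipsed with tBu at 120° (18.1); H at 240° is eclipsed with CH3 at 240° (6.5). Total 32.0 kJ/mol.
B is eclipsed. CH2Cl at 0° is eclipsed with CH3 at 0° (11.2); Br at 120° is eclipsed with H at 120° (7.1); H at 240° is eclipsed with tBu at 240° (9.6). Total 27.9 kJ/mol.
C is eclipsed. CH2Cl at 0° is eclipsed with tBu at 0° (17.9); Br at 120° is eclipsed with CH3 at 120° (12.2); H at 240° is eclipsed with H at 240° (3.7). Total 33.8 kJ/mol.
B has the lowest total (27.9 kJ/mol).

B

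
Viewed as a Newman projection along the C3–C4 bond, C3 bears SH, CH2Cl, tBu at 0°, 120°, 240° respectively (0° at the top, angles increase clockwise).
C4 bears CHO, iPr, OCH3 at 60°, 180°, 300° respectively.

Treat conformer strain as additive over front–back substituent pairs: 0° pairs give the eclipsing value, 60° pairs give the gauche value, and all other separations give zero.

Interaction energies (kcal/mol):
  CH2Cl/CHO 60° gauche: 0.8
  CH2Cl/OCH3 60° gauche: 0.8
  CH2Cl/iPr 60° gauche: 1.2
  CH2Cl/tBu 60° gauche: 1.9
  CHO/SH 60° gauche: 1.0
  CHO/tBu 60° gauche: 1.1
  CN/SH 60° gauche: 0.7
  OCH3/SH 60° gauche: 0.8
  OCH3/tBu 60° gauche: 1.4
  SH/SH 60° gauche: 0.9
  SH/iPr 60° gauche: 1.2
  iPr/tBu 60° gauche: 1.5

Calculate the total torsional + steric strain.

This conformer is staggered. SH at 0° is gauche with CHO at 60° (1.0); SH at 0° is gauche with OCH3 at 300° (0.8); CH2Cl at 120° is gauche with CHO at 60° (0.8); CH2Cl at 120° is gauche with iPr at 180° (1.2); tBu at 240° is gauche with iPr at 180° (1.5); tBu at 240° is gauche with OCH3 at 300° (1.4). Total 6.7 kcal/mol.

6.7 kcal/mol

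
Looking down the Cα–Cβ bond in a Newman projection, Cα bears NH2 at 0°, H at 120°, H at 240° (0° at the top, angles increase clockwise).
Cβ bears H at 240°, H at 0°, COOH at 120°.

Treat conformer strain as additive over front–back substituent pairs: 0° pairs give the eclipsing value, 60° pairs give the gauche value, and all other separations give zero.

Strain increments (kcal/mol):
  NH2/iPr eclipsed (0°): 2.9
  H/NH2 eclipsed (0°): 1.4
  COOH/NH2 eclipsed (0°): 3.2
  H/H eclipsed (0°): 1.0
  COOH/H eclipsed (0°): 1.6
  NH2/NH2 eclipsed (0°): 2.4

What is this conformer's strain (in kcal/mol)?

4.0 kcal/mol

This conformer (eclipsed): NH2–H eclipsed, H–COOH eclipsed, H–H eclipsed; 1.4 + 1.6 + 1.0 = 4.0 kcal/mol.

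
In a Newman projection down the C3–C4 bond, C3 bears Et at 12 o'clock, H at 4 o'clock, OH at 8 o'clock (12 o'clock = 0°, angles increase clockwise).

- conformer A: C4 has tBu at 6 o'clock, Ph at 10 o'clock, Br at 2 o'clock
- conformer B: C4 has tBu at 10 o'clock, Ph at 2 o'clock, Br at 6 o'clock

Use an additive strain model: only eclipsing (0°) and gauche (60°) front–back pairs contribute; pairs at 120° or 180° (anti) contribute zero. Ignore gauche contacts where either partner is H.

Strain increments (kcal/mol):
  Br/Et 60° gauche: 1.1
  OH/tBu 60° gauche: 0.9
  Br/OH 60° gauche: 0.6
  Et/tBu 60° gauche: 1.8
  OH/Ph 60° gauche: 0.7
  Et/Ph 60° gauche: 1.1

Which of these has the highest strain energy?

A (staggered): Et(0°)/Ph(300°) gauche 1.1; Et(0°)/Br(60°) gauche 1.1; OH(240°)/tBu(180°) gauche 0.9; OH(240°)/Ph(300°) gauche 0.7 → 3.8 kcal/mol.
B (staggered): Et(0°)/tBu(300°) gauche 1.8; Et(0°)/Ph(60°) gauche 1.1; OH(240°)/tBu(300°) gauche 0.9; OH(240°)/Br(180°) gauche 0.6 → 4.4 kcal/mol.
B has the highest total (4.4 kcal/mol).

B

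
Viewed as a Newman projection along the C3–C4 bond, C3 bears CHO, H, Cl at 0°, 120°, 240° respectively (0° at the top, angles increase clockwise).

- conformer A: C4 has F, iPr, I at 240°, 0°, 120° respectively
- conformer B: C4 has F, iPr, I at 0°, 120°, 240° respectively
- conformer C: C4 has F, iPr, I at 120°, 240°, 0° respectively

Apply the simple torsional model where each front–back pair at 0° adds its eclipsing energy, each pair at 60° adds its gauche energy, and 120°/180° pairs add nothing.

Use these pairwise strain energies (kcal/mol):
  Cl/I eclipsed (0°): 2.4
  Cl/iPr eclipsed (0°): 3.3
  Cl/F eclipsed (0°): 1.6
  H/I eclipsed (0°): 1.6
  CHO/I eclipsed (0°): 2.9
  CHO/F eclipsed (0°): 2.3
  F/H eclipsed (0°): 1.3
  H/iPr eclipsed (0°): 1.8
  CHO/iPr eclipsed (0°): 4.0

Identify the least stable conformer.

A (eclipsed): CHO(0°)/iPr(0°) eclipsed 4.0; H(120°)/I(120°) eclipsed 1.6; Cl(240°)/F(240°) eclipsed 1.6 → 7.2 kcal/mol.
B (eclipsed): CHO(0°)/F(0°) eclipsed 2.3; H(120°)/iPr(120°) eclipsed 1.8; Cl(240°)/I(240°) eclipsed 2.4 → 6.5 kcal/mol.
C (eclipsed): CHO(0°)/I(0°) eclipsed 2.9; H(120°)/F(120°) eclipsed 1.3; Cl(240°)/iPr(240°) eclipsed 3.3 → 7.5 kcal/mol.
C has the highest total (7.5 kcal/mol).

C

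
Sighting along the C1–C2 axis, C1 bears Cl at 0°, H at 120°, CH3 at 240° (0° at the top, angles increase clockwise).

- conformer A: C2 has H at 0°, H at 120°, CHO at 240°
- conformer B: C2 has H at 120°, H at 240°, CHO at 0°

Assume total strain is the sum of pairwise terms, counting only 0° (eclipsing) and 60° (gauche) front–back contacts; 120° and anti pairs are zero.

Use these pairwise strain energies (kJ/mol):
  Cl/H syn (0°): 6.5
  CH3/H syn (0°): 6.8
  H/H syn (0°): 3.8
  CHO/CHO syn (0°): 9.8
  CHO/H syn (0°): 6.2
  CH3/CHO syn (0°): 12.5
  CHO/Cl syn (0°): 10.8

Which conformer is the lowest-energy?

A (eclipsed): Cl–H eclipsed, H–H eclipsed, CH3–CHO eclipsed; 6.5 + 3.8 + 12.5 = 22.8 kJ/mol.
B (eclipsed): Cl–CHO eclipsed, H–H eclipsed, CH3–H eclipsed; 10.8 + 3.8 + 6.8 = 21.4 kJ/mol.
B has the lowest total (21.4 kJ/mol).

B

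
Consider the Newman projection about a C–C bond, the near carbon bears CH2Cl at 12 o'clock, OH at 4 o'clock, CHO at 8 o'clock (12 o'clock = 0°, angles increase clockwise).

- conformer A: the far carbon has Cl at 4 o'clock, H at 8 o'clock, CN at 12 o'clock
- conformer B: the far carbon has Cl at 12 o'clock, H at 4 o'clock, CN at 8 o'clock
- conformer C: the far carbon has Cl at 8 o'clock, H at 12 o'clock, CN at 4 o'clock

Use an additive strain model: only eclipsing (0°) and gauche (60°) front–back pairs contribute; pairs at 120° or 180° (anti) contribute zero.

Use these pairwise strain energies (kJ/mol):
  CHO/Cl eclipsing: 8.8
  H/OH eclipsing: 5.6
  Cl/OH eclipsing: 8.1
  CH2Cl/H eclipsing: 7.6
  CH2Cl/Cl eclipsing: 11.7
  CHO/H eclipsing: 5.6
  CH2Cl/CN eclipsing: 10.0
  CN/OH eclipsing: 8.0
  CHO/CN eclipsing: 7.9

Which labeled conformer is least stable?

B

A (eclipsed): CH2Cl(0°)/CN(0°) eclipsed 10.0; OH(120°)/Cl(120°) eclipsed 8.1; CHO(240°)/H(240°) eclipsed 5.6 → 23.7 kJ/mol.
B (eclipsed): CH2Cl(0°)/Cl(0°) eclipsed 11.7; OH(120°)/H(120°) eclipsed 5.6; CHO(240°)/CN(240°) eclipsed 7.9 → 25.2 kJ/mol.
C (eclipsed): CH2Cl(0°)/H(0°) eclipsed 7.6; OH(120°)/CN(120°) eclipsed 8.0; CHO(240°)/Cl(240°) eclipsed 8.8 → 24.4 kJ/mol.
B has the highest total (25.2 kJ/mol).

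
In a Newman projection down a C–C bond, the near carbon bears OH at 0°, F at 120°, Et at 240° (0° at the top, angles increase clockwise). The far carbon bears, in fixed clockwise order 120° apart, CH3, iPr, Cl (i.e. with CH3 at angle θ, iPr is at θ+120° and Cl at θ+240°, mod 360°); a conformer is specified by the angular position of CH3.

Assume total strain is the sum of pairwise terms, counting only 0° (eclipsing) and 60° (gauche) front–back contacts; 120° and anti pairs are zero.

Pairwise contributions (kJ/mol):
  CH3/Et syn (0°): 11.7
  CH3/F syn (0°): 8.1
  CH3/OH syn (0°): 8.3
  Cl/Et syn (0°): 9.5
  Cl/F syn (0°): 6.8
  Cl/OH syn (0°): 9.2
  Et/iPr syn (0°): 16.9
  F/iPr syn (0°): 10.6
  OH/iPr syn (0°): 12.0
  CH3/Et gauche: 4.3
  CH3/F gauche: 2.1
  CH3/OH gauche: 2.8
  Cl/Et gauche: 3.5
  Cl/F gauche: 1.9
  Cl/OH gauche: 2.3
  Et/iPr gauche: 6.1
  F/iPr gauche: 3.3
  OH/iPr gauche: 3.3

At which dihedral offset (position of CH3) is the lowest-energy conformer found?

300°

CH3 at 0° (eclipsed): OH–CH3 eclipsed, F–iPr eclipsed, Et–Cl eclipsed; 8.3 + 10.6 + 9.5 = 28.4 kJ/mol.
CH3 at 60° (staggered): OH–CH3 gauche, OH–Cl gauche, F–CH3 gauche, F–iPr gauche, Et–iPr gauche, Et–Cl gauche; 2.8 + 2.3 + 2.1 + 3.3 + 6.1 + 3.5 = 20.1 kJ/mol.
CH3 at 120° (eclipsed): OH–Cl eclipsed, F–CH3 eclipsed, Et–iPr eclipsed; 9.2 + 8.1 + 16.9 = 34.2 kJ/mol.
CH3 at 180° (staggered): OH–iPr gauche, OH–Cl gauche, F–CH3 gauche, F–Cl gauche, Et–CH3 gauche, Et–iPr gauche; 3.3 + 2.3 + 2.1 + 1.9 + 4.3 + 6.1 = 20.0 kJ/mol.
CH3 at 240° (eclipsed): OH–iPr eclipsed, F–Cl eclipsed, Et–CH3 eclipsed; 12.0 + 6.8 + 11.7 = 30.5 kJ/mol.
CH3 at 300° (staggered): OH–CH3 gauche, OH–iPr gauche, F–iPr gauche, F–Cl gauche, Et–CH3 gauche, Et–Cl gauche; 2.8 + 3.3 + 3.3 + 1.9 + 4.3 + 3.5 = 19.1 kJ/mol.
The minimum (19.1 kJ/mol) occurs with CH3 at 300°.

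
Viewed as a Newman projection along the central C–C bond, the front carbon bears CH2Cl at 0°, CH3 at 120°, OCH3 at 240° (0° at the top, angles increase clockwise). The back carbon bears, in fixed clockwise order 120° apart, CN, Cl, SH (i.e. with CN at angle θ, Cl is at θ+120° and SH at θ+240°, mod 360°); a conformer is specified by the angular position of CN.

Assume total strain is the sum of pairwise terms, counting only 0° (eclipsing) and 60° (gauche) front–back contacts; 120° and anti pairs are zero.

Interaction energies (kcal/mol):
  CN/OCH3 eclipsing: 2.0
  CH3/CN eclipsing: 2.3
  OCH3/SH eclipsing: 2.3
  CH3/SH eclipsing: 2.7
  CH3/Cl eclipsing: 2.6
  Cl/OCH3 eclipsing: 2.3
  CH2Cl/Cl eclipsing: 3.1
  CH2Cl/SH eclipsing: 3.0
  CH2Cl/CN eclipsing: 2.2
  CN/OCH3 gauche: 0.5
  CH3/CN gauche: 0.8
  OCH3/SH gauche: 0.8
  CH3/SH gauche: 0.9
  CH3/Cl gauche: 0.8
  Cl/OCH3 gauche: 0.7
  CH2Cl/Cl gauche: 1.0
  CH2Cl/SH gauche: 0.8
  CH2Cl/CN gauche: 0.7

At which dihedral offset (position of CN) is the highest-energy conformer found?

240°

CN at 0° (eclipsed): CH2Cl(0°)/CN(0°) eclipsed 2.2; CH3(120°)/Cl(120°) eclipsed 2.6; OCH3(240°)/SH(240°) eclipsed 2.3 → 7.1 kcal/mol.
CN at 60° (staggered): CH2Cl(0°)/CN(60°) gauche 0.7; CH2Cl(0°)/SH(300°) gauche 0.8; CH3(120°)/CN(60°) gauche 0.8; CH3(120°)/Cl(180°) gauche 0.8; OCH3(240°)/Cl(180°) gauche 0.7; OCH3(240°)/SH(300°) gauche 0.8 → 4.6 kcal/mol.
CN at 120° (eclipsed): CH2Cl(0°)/SH(0°) eclipsed 3.0; CH3(120°)/CN(120°) eclipsed 2.3; OCH3(240°)/Cl(240°) eclipsed 2.3 → 7.6 kcal/mol.
CN at 180° (staggered): CH2Cl(0°)/Cl(300°) gauche 1.0; CH2Cl(0°)/SH(60°) gauche 0.8; CH3(120°)/CN(180°) gauche 0.8; CH3(120°)/SH(60°) gauche 0.9; OCH3(240°)/CN(180°) gauche 0.5; OCH3(240°)/Cl(300°) gauche 0.7 → 4.7 kcal/mol.
CN at 240° (eclipsed): CH2Cl(0°)/Cl(0°) eclipsed 3.1; CH3(120°)/SH(120°) eclipsed 2.7; OCH3(240°)/CN(240°) eclipsed 2.0 → 7.8 kcal/mol.
CN at 300° (staggered): CH2Cl(0°)/CN(300°) gauche 0.7; CH2Cl(0°)/Cl(60°) gauche 1.0; CH3(120°)/Cl(60°) gauche 0.8; CH3(120°)/SH(180°) gauche 0.9; OCH3(240°)/CN(300°) gauche 0.5; OCH3(240°)/SH(180°) gauche 0.8 → 4.7 kcal/mol.
The maximum (7.8 kcal/mol) occurs with CN at 240°.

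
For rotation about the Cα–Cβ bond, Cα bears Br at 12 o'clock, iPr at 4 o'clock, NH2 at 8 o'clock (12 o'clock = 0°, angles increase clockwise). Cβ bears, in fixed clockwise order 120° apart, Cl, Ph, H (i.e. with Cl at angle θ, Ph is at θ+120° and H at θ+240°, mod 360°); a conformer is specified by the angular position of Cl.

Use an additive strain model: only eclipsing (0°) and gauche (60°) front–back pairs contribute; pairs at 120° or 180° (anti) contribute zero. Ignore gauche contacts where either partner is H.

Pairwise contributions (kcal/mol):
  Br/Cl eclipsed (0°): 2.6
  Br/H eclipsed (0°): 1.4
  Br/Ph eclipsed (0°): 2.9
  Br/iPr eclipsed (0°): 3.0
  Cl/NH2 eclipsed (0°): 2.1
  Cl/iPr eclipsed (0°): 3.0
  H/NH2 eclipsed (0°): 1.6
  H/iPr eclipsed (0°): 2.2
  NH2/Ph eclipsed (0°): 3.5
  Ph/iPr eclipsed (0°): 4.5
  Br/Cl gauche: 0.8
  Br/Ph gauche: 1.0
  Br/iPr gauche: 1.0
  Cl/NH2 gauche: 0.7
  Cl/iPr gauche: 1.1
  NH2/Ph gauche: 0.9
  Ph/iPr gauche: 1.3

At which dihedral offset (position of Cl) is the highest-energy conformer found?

Cl at 0° (eclipsed): Br–Cl eclipsed, iPr–Ph eclipsed, NH2–H eclipsed; 2.6 + 4.5 + 1.6 = 8.7 kcal/mol.
Cl at 60° (staggered): Br–Cl gauche, iPr–Cl gauche, iPr–Ph gauche, NH2–Ph gauche; 0.8 + 1.1 + 1.3 + 0.9 = 4.1 kcal/mol.
Cl at 120° (eclipsed): Br–H eclipsed, iPr–Cl eclipsed, NH2–Ph eclipsed; 1.4 + 3.0 + 3.5 = 7.9 kcal/mol.
Cl at 180° (staggered): Br–Ph gauche, iPr–Cl gauche, NH2–Cl gauche, NH2–Ph gauche; 1.0 + 1.1 + 0.7 + 0.9 = 3.7 kcal/mol.
Cl at 240° (eclipsed): Br–Ph eclipsed, iPr–H eclipsed, NH2–Cl eclipsed; 2.9 + 2.2 + 2.1 = 7.2 kcal/mol.
Cl at 300° (staggered): Br–Cl gauche, Br–Ph gauche, iPr–Ph gauche, NH2–Cl gauche; 0.8 + 1.0 + 1.3 + 0.7 = 3.8 kcal/mol.
The maximum (8.7 kcal/mol) occurs with Cl at 0°.

0°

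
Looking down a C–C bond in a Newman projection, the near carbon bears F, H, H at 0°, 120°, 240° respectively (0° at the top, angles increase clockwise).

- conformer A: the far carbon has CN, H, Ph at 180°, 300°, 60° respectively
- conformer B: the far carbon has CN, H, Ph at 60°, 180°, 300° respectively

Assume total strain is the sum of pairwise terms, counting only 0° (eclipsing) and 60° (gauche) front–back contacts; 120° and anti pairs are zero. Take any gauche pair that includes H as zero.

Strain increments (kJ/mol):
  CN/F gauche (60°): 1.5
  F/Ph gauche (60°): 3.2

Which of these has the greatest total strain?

A (staggered): F(0°)/Ph(60°) gauche 3.2 → 3.2 kJ/mol.
B (staggered): F(0°)/CN(60°) gauche 1.5; F(0°)/Ph(300°) gauche 3.2 → 4.7 kJ/mol.
B has the highest total (4.7 kJ/mol).

B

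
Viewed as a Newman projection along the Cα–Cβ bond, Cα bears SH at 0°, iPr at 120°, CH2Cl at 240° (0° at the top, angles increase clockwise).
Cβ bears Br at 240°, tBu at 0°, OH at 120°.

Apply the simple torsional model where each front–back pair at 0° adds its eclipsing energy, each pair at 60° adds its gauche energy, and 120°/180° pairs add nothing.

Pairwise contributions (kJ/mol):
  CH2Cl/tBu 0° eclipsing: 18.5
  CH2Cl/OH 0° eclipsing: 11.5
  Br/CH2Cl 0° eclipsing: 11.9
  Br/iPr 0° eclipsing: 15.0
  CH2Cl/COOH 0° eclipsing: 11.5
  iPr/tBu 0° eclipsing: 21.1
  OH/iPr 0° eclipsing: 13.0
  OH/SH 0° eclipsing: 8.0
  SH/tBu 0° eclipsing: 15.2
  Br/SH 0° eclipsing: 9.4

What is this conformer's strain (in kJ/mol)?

40.1 kJ/mol

This conformer (eclipsed): SH(0°)/tBu(0°) eclipsed 15.2; iPr(120°)/OH(120°) eclipsed 13.0; CH2Cl(240°)/Br(240°) eclipsed 11.9 → 40.1 kJ/mol.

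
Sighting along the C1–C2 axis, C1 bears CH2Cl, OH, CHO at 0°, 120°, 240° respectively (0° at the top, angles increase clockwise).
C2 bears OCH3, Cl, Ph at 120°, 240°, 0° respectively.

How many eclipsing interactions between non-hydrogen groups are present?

Non-H eclipsing pairs: CH2Cl(0°)/Ph(0°); OH(120°)/OCH3(120°); CHO(240°)/Cl(240°) — 3 interactions.

3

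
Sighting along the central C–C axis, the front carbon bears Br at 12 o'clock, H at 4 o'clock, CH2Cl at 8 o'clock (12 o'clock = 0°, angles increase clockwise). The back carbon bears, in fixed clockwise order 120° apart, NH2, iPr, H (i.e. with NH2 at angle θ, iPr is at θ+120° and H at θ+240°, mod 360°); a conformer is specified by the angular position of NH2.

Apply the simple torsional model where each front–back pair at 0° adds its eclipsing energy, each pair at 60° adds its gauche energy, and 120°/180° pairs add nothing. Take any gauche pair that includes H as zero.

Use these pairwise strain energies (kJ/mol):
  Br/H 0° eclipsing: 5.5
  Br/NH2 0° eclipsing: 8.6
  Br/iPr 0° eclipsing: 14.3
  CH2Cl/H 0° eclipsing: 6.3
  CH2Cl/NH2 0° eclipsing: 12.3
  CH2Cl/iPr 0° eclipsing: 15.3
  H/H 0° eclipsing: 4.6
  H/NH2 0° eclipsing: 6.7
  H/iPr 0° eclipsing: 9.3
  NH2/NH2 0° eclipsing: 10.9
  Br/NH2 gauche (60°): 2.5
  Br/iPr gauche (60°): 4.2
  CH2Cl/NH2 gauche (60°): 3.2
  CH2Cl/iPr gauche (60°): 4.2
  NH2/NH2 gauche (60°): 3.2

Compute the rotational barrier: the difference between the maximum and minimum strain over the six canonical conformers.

24.5 kJ/mol

NH2 at 0° (eclipsed): Br–NH2 eclipsed, H–iPr eclipsed, CH2Cl–H eclipsed; 8.6 + 9.3 + 6.3 = 24.2 kJ/mol.
NH2 at 60° (staggered): Br–NH2 gauche, CH2Cl–iPr gauche; 2.5 + 4.2 = 6.7 kJ/mol.
NH2 at 120° (eclipsed): Br–H eclipsed, H–NH2 eclipsed, CH2Cl–iPr eclipsed; 5.5 + 6.7 + 15.3 = 27.5 kJ/mol.
NH2 at 180° (staggered): Br–iPr gauche, CH2Cl–NH2 gauche, CH2Cl–iPr gauche; 4.2 + 3.2 + 4.2 = 11.6 kJ/mol.
NH2 at 240° (eclipsed): Br–iPr eclipsed, H–H eclipsed, CH2Cl–NH2 eclipsed; 14.3 + 4.6 + 12.3 = 31.2 kJ/mol.
NH2 at 300° (staggered): Br–NH2 gauche, Br–iPr gauche, CH2Cl–NH2 gauche; 2.5 + 4.2 + 3.2 = 9.9 kJ/mol.
Max at 240° (31.2 kJ/mol), min at 60° (6.7 kJ/mol); barrier = 24.5 kJ/mol.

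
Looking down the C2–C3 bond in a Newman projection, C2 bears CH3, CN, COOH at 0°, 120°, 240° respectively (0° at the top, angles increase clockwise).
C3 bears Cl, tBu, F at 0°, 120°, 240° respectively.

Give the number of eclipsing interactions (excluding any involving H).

Non-H eclipsing pairs: CH3(0°)/Cl(0°); CN(120°)/tBu(120°); COOH(240°)/F(240°) — 3 interactions.

3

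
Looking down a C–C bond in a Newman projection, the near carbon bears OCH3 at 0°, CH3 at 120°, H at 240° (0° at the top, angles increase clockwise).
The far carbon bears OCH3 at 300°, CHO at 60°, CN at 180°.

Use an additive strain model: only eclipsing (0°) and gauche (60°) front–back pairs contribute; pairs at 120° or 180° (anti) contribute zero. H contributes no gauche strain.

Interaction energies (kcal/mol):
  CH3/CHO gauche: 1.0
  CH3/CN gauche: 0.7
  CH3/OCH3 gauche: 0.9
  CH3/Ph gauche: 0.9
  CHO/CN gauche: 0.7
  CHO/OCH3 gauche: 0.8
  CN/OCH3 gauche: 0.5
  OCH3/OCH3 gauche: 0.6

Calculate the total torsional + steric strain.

3.1 kcal/mol

This conformer (staggered): OCH3(0°)/OCH3(300°) gauche 0.6; OCH3(0°)/CHO(60°) gauche 0.8; CH3(120°)/CHO(60°) gauche 1.0; CH3(120°)/CN(180°) gauche 0.7 → 3.1 kcal/mol.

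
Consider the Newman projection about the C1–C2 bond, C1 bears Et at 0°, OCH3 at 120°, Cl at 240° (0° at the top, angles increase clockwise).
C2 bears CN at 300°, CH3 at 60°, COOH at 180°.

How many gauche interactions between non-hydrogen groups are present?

Non-H gauche pairs: Et(0°)/CN(300°); Et(0°)/CH3(60°); OCH3(120°)/CH3(60°); OCH3(120°)/COOH(180°); Cl(240°)/CN(300°); Cl(240°)/COOH(180°) — 6 interactions.

6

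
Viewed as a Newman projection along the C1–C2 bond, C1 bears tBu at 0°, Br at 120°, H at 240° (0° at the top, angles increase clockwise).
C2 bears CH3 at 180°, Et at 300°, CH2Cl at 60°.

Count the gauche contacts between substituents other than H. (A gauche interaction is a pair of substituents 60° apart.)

Non-H gauche pairs: tBu(0°)/Et(300°); tBu(0°)/CH2Cl(60°); Br(120°)/CH3(180°); Br(120°)/CH2Cl(60°) — 4 interactions.

4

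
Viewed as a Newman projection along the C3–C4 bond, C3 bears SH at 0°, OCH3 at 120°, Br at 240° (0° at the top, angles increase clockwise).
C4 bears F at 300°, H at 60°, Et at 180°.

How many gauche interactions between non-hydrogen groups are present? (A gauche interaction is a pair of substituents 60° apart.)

Non-H gauche pairs: SH(0°)/F(300°); OCH3(120°)/Et(180°); Br(240°)/F(300°); Br(240°)/Et(180°) — 4 interactions.

4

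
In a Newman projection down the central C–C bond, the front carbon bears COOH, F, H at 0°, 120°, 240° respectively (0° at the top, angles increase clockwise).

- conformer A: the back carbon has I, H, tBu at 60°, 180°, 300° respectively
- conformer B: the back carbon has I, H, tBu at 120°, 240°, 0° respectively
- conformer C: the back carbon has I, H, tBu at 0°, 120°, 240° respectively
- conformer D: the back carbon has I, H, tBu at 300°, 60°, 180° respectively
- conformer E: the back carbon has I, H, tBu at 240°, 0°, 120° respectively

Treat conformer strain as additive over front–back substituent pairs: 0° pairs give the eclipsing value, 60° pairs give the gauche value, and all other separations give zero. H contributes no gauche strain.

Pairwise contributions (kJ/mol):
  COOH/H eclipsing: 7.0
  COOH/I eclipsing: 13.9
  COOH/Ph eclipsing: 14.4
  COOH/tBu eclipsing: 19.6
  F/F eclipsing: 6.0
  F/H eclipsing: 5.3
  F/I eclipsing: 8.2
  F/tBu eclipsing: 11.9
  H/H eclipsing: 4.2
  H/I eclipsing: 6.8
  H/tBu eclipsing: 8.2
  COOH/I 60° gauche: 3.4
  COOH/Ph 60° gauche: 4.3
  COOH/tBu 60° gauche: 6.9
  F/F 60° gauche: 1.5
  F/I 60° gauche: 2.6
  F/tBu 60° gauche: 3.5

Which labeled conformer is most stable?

A (staggered): COOH–I gauche, COOH–tBu gauche, F–I gauche; 3.4 + 6.9 + 2.6 = 12.9 kJ/mol.
B (eclipsed): COOH–tBu eclipsed, F–I eclipsed, H–H eclipsed; 19.6 + 8.2 + 4.2 = 32.0 kJ/mol.
C (eclipsed): COOH–I eclipsed, F–H eclipsed, H–tBu eclipsed; 13.9 + 5.3 + 8.2 = 27.4 kJ/mol.
D (staggered): COOH–I gauche, F–tBu gauche; 3.4 + 3.5 = 6.9 kJ/mol.
E (eclipsed): COOH–H eclipsed, F–tBu eclipsed, H–I eclipsed; 7.0 + 11.9 + 6.8 = 25.7 kJ/mol.
D has the lowest total (6.9 kJ/mol).

D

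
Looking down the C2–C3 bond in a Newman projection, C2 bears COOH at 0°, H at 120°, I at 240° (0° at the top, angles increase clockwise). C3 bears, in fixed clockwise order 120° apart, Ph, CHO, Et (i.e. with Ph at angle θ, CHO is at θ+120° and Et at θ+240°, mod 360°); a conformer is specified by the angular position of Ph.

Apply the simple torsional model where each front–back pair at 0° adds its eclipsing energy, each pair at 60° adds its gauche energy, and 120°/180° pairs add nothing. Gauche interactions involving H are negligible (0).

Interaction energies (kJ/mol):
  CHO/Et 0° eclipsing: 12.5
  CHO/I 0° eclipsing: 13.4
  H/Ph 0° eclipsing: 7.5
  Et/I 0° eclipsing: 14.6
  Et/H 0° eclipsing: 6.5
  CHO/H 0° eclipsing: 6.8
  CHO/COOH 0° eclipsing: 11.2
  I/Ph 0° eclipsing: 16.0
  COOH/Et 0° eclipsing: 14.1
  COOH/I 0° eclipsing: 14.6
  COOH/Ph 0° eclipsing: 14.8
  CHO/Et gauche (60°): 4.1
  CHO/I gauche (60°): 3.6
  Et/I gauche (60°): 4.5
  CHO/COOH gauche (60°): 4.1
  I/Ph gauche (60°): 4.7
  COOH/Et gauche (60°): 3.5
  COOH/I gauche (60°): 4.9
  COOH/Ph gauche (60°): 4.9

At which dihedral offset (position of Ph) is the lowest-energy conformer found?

180°

Ph at 0° (eclipsed): COOH–Ph eclipsed, H–CHO eclipsed, I–Et eclipsed; 14.8 + 6.8 + 14.6 = 36.2 kJ/mol.
Ph at 60° (staggered): COOH–Ph gauche, COOH–Et gauche, I–CHO gauche, I–Et gauche; 4.9 + 3.5 + 3.6 + 4.5 = 16.5 kJ/mol.
Ph at 120° (eclipsed): COOH–Et eclipsed, H–Ph eclipsed, I–CHO eclipsed; 14.1 + 7.5 + 13.4 = 35.0 kJ/mol.
Ph at 180° (staggered): COOH–CHO gauche, COOH–Et gauche, I–Ph gauche, I–CHO gauche; 4.1 + 3.5 + 4.7 + 3.6 = 15.9 kJ/mol.
Ph at 240° (eclipsed): COOH–CHO eclipsed, H–Et eclipsed, I–Ph eclipsed; 11.2 + 6.5 + 16.0 = 33.7 kJ/mol.
Ph at 300° (staggered): COOH–Ph gauche, COOH–CHO gauche, I–Ph gauche, I–Et gauche; 4.9 + 4.1 + 4.7 + 4.5 = 18.2 kJ/mol.
The minimum (15.9 kJ/mol) occurs with Ph at 180°.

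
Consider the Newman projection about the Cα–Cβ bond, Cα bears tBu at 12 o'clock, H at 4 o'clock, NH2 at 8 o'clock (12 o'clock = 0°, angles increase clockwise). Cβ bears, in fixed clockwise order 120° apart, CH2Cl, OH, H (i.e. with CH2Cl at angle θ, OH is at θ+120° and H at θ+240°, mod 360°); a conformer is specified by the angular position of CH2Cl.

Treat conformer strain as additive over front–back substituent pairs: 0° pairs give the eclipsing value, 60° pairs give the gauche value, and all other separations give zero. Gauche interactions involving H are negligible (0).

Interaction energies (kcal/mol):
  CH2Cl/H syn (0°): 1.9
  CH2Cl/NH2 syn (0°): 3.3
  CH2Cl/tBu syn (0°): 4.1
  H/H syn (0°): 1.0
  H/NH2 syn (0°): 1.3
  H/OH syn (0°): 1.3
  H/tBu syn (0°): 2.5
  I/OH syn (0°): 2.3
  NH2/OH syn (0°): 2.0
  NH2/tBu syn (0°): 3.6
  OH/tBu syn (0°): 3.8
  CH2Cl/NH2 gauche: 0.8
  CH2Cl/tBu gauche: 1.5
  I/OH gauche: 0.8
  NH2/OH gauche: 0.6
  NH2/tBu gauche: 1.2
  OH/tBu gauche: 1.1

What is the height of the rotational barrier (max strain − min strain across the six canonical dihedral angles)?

6.0 kcal/mol

CH2Cl at 0° (eclipsed): tBu(0°)/CH2Cl(0°) eclipsed 4.1; H(120°)/OH(120°) eclipsed 1.3; NH2(240°)/H(240°) eclipsed 1.3 → 6.7 kcal/mol.
CH2Cl at 60° (staggered): tBu(0°)/CH2Cl(60°) gauche 1.5; NH2(240°)/OH(180°) gauche 0.6 → 2.1 kcal/mol.
CH2Cl at 120° (eclipsed): tBu(0°)/H(0°) eclipsed 2.5; H(120°)/CH2Cl(120°) eclipsed 1.9; NH2(240°)/OH(240°) eclipsed 2.0 → 6.4 kcal/mol.
CH2Cl at 180° (staggered): tBu(0°)/OH(300°) gauche 1.1; NH2(240°)/CH2Cl(180°) gauche 0.8; NH2(240°)/OH(300°) gauche 0.6 → 2.5 kcal/mol.
CH2Cl at 240° (eclipsed): tBu(0°)/OH(0°) eclipsed 3.8; H(120°)/H(120°) eclipsed 1.0; NH2(240°)/CH2Cl(240°) eclipsed 3.3 → 8.1 kcal/mol.
CH2Cl at 300° (staggered): tBu(0°)/CH2Cl(300°) gauche 1.5; tBu(0°)/OH(60°) gauche 1.1; NH2(240°)/CH2Cl(300°) gauche 0.8 → 3.4 kcal/mol.
Max at 240° (8.1 kcal/mol), min at 60° (2.1 kcal/mol); barrier = 6.0 kcal/mol.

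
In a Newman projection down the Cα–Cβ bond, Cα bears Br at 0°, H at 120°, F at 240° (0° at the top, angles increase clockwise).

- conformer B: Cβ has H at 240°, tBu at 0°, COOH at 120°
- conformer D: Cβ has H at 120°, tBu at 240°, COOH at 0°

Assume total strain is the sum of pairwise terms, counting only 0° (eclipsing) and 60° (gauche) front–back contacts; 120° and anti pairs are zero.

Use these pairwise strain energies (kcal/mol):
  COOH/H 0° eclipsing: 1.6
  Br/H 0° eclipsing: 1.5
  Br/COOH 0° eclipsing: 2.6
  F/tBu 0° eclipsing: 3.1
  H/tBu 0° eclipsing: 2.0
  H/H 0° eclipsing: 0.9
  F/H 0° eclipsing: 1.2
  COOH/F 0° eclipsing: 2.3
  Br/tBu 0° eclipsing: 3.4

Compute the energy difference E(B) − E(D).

-0.4 kcal/mol

B (eclipsed): Br–tBu eclipsed, H–COOH eclipsed, F–H eclipsed; 3.4 + 1.6 + 1.2 = 6.2 kcal/mol.
D (eclipsed): Br–COOH eclipsed, H–H eclipsed, F–tBu eclipsed; 2.6 + 0.9 + 3.1 = 6.6 kcal/mol.
E(B) − E(D) = 6.2 − 6.6 = -0.4 kcal/mol.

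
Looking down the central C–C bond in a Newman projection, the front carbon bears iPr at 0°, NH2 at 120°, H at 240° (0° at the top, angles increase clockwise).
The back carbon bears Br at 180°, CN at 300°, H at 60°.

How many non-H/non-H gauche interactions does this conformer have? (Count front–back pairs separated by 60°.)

2

Non-H gauche pairs: iPr(0°)/CN(300°); NH2(120°)/Br(180°) — 2 interactions.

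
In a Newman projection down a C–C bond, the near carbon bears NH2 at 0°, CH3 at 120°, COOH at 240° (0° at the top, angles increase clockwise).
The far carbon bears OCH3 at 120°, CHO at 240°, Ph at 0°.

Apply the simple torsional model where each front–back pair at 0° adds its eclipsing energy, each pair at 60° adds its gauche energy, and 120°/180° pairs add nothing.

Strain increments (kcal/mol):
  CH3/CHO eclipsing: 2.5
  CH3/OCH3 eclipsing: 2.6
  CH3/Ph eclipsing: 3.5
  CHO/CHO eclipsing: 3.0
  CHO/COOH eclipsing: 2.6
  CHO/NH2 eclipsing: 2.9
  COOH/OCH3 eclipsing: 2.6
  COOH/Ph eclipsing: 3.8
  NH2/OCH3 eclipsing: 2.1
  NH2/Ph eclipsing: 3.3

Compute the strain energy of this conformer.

8.5 kcal/mol

This conformer is eclipsed. NH2 at 0° is eclipsed with Ph at 0° (3.3); CH3 at 120° is eclipsed with OCH3 at 120° (2.6); COOH at 240° is eclipsed with CHO at 240° (2.6). Total 8.5 kcal/mol.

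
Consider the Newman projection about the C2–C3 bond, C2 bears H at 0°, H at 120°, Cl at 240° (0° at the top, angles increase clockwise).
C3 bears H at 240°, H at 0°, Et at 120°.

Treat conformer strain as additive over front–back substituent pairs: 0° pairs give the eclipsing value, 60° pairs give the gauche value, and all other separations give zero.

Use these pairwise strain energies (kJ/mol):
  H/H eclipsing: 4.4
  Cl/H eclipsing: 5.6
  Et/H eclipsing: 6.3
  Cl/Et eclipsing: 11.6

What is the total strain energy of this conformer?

This conformer (eclipsed): H–H eclipsed, H–Et eclipsed, Cl–H eclipsed; 4.4 + 6.3 + 5.6 = 16.3 kJ/mol.

16.3 kJ/mol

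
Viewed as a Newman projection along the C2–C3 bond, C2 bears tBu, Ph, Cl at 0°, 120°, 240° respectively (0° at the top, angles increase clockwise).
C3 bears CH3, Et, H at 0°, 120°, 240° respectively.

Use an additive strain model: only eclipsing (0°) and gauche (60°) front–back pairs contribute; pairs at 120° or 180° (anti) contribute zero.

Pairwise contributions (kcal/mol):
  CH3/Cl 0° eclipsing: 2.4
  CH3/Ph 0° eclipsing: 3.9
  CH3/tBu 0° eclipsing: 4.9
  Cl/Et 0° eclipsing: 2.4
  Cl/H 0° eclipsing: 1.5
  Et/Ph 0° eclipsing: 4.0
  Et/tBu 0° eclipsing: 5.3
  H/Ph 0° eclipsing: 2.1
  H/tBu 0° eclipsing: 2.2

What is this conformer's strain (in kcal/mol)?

10.4 kcal/mol

This conformer is eclipsed. tBu at 0° is eclipsed with CH3 at 0° (4.9); Ph at 120° is eclipsed with Et at 120° (4.0); Cl at 240° is eclipsed with H at 240° (1.5). Total 10.4 kcal/mol.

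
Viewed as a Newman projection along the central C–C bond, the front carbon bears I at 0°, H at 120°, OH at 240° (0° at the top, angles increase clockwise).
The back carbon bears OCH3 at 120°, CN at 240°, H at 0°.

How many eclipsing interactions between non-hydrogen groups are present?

Non-H eclipsing pairs: OH(240°)/CN(240°) — 1 interaction.

1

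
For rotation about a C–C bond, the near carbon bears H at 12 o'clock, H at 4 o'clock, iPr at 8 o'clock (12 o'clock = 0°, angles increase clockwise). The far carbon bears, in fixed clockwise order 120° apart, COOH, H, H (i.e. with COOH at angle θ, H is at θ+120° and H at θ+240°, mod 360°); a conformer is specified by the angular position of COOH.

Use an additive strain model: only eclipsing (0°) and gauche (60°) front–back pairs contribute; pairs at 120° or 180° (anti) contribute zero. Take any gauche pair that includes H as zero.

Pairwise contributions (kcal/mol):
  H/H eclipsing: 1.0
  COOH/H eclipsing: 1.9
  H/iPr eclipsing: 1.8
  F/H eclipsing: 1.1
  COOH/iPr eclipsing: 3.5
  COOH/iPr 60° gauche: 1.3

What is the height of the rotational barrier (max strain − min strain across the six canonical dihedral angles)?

5.5 kcal/mol

COOH at 0° (eclipsed): H(0°)/COOH(0°) eclipsed 1.9; H(120°)/H(120°) eclipsed 1.0; iPr(240°)/H(240°) eclipsed 1.8 → 4.7 kcal/mol.
COOH at 60° (staggered): no non-H gauche contacts → 0.0 kcal/mol.
COOH at 120° (eclipsed): H(0°)/H(0°) eclipsed 1.0; H(120°)/COOH(120°) eclipsed 1.9; iPr(240°)/H(240°) eclipsed 1.8 → 4.7 kcal/mol.
COOH at 180° (staggered): iPr(240°)/COOH(180°) gauche 1.3 → 1.3 kcal/mol.
COOH at 240° (eclipsed): H(0°)/H(0°) eclipsed 1.0; H(120°)/H(120°) eclipsed 1.0; iPr(240°)/COOH(240°) eclipsed 3.5 → 5.5 kcal/mol.
COOH at 300° (staggered): iPr(240°)/COOH(300°) gauche 1.3 → 1.3 kcal/mol.
Max at 240° (5.5 kcal/mol), min at 60° (0.0 kcal/mol); barrier = 5.5 kcal/mol.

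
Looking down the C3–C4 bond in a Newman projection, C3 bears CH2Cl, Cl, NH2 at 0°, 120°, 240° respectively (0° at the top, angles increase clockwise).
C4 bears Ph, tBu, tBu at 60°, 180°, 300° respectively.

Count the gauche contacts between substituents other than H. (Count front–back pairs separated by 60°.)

6

Non-H gauche pairs: CH2Cl(0°)/Ph(60°); CH2Cl(0°)/tBu(300°); Cl(120°)/Ph(60°); Cl(120°)/tBu(180°); NH2(240°)/tBu(180°); NH2(240°)/tBu(300°) — 6 interactions.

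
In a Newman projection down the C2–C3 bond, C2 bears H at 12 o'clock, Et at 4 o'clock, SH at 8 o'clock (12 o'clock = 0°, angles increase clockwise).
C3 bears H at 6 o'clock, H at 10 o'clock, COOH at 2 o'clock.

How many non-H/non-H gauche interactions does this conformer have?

1

Non-H gauche pairs: Et(120°)/COOH(60°) — 1 interaction.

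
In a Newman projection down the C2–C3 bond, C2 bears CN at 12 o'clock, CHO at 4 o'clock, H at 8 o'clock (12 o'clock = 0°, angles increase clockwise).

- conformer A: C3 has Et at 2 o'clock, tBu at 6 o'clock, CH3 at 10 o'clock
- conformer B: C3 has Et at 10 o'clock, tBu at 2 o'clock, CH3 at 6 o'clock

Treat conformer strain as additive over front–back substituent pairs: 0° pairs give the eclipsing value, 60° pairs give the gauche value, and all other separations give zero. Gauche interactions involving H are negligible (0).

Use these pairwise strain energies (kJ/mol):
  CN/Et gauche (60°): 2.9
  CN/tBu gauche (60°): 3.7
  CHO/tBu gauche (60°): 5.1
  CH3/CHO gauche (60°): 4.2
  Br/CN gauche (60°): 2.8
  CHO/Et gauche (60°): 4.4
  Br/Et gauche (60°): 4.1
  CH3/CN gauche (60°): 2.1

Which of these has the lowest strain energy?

A

A (staggered): CN(0°)/Et(60°) gauche 2.9; CN(0°)/CH3(300°) gauche 2.1; CHO(120°)/Et(60°) gauche 4.4; CHO(120°)/tBu(180°) gauche 5.1 → 14.5 kJ/mol.
B (staggered): CN(0°)/Et(300°) gauche 2.9; CN(0°)/tBu(60°) gauche 3.7; CHO(120°)/tBu(60°) gauche 5.1; CHO(120°)/CH3(180°) gauche 4.2 → 15.9 kJ/mol.
A has the lowest total (14.5 kJ/mol).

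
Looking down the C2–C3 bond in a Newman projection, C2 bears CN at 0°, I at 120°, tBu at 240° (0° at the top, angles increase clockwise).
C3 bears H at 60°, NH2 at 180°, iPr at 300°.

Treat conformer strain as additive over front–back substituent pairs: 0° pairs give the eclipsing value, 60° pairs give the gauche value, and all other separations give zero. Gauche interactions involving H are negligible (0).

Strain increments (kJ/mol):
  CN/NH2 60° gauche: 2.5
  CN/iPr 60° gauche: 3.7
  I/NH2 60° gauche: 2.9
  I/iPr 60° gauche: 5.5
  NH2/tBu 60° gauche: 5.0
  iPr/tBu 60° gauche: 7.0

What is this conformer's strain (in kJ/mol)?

18.6 kJ/mol

This conformer (staggered): CN(0°)/iPr(300°) gauche 3.7; I(120°)/NH2(180°) gauche 2.9; tBu(240°)/NH2(180°) gauche 5.0; tBu(240°)/iPr(300°) gauche 7.0 → 18.6 kJ/mol.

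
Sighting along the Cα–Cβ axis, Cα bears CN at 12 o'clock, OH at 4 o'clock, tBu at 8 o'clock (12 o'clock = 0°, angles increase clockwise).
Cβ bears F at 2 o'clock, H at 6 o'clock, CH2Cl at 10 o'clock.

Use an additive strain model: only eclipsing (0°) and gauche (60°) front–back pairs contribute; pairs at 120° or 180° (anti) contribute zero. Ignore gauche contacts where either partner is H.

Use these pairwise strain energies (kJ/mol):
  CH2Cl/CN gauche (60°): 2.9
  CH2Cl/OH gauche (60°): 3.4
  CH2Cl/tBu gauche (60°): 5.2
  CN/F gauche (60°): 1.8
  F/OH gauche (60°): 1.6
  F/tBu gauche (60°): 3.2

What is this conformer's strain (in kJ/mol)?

11.5 kJ/mol

This conformer (staggered): CN–F gauche, CN–CH2Cl gauche, OH–F gauche, tBu–CH2Cl gauche; 1.8 + 2.9 + 1.6 + 5.2 = 11.5 kJ/mol.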